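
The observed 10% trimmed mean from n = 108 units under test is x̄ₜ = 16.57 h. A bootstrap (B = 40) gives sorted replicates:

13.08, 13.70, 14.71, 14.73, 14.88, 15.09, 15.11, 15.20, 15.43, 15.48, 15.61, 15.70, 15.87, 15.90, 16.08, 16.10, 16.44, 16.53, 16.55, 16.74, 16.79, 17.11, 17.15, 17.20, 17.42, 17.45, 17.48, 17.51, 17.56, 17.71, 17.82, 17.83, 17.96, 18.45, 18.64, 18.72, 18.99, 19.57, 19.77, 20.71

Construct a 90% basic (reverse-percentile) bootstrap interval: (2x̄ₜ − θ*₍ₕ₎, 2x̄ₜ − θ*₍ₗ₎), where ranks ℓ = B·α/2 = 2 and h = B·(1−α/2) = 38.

Percentile endpoints at ranks 2 and 38: θ*₍2₎ = 13.70, θ*₍38₎ = 19.57.
Basic interval reflects these around x̄ₜ:
  lower = 2 × 16.57 − 19.57 = 13.57
  upper = 2 × 16.57 − 13.70 = 19.44

(13.57, 19.44)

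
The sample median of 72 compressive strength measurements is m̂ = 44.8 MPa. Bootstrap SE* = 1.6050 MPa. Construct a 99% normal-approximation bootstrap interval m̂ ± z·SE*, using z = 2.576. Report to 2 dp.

Margin = 2.576 × 1.6050 = 4.134
Interval: 44.8 ± 4.134

(40.67, 48.93)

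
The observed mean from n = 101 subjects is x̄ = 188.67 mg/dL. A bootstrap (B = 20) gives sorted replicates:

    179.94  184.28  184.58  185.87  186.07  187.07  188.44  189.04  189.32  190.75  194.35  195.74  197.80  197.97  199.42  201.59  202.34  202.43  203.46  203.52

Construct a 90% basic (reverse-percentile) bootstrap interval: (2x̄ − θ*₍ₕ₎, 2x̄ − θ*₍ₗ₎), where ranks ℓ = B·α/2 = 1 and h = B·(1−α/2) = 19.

(173.88, 197.40)

Percentile endpoints at ranks 1 and 19: θ*₍1₎ = 179.94, θ*₍19₎ = 203.46.
Basic interval reflects these around x̄:
  lower = 2 × 188.67 − 203.46 = 173.88
  upper = 2 × 188.67 − 179.94 = 197.40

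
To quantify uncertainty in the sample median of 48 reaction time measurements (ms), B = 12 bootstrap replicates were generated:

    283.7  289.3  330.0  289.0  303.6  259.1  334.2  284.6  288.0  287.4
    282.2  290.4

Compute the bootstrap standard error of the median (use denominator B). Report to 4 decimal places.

SE* = 19.7737

Bootstrap SE is the standard deviation of the 12 replicate medians.
Mean of replicates: (283.7 + 289.3 + 330.0 + 289.0 + 303.6 + 259.1 + 334.2 + 284.6 + 288.0 + 287.4 + 282.2 + 290.4) / 12 = 3521.50000 / 12 = 293.45833
Sum of squared deviations: (−9.75833)² + (−4.15833)² + (+36.54167)² + (−4.45833)² + (+10.14167)² + (−34.35833)² + (+40.74167)² + (−8.85833)² + (−5.45833)² + (−6.05833)² + (−11.25833)² + (−3.05833)² = 4691.98917
Variance = 4691.98917 / 12 = 390.99910
SE* = √390.99910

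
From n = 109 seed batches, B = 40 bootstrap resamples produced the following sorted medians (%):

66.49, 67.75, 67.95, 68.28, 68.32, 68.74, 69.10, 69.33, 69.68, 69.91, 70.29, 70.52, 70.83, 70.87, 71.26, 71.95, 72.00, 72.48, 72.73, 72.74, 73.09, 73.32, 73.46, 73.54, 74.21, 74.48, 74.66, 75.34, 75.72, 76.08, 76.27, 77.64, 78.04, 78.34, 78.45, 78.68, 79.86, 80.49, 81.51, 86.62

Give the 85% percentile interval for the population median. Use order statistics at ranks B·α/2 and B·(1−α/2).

α = 0.15; lower rank = 40 × 0.075 = 3; upper rank = 40 × 0.925 = 37.
The 3rd smallest replicate is 67.95; the 37th is 79.86.

(67.95, 79.86)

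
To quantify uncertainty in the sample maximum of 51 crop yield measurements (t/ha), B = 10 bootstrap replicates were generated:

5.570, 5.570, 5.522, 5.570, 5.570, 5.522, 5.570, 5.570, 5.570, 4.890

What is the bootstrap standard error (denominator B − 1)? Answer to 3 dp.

SE* = 0.213

Bootstrap SE is the standard deviation of the 10 replicate maximums.
Mean of replicates: (5.570 + 5.570 + 5.522 + 5.570 + 5.570 + 5.522 + 5.570 + 5.570 + 5.570 + 4.890) / 10 = 54.9240 / 10 = 5.4924
Sum of squared deviations: (+0.0776)² + (+0.0776)² + (+0.0296)² + (+0.0776)² + (+0.0776)² + (+0.0296)² + (+0.0776)² + (+0.0776)² + (+0.0776)² + (−0.6024)² = 0.4068
Variance = 0.4068 / 9 = 0.0452
SE* = √0.0452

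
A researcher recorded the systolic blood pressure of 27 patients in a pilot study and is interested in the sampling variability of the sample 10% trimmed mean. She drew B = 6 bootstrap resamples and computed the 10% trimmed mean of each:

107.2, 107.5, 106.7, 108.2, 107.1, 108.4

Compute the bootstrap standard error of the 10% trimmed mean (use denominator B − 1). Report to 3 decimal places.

Bootstrap SE is the standard deviation of the 6 replicate 10% trimmed means.
Mean of replicates: (107.2 + 107.5 + 106.7 + 108.2 + 107.1 + 108.4) / 6 = 645.1000 / 6 = 107.5167
Sum of squared deviations: (−0.3167)² + (−0.0167)² + (−0.8167)² + (+0.6833)² + (−0.4167)² + (+0.8833)² = 2.1883
Variance = 2.1883 / 5 = 0.4377
SE* = √0.4377

SE* = 0.662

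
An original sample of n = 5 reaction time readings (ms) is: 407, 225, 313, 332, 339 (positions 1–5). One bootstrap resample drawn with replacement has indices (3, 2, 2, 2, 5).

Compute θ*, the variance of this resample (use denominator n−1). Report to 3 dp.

Resample values: 313, 225, 225, 225, 339.
Mean = 265.4000; sum of squared deviations = 12579.2000
s² = 12579.2000 / 4 = 3144.8000

θ* = 3144.800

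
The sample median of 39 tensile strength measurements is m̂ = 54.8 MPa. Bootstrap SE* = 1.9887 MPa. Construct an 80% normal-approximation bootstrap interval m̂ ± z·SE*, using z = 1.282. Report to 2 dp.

Margin = 1.282 × 1.9887 = 2.550
Interval: 54.8 ± 2.550

(52.25, 57.35)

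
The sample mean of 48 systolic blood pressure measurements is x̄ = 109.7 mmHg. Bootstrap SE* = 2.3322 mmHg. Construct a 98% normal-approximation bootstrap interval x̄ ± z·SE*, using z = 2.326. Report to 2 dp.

Margin = 2.326 × 2.3322 = 5.425
Interval: 109.7 ± 5.425

(104.28, 115.12)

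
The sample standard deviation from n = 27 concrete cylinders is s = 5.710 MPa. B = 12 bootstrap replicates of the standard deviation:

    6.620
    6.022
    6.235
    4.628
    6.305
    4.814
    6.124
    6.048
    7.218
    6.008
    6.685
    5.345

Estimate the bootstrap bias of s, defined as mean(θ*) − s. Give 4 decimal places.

mean(θ*) = (6.620 + 6.022 + 6.235 + 4.628 + 6.305 + 4.814 + 6.124 + 6.048 + 7.218 + 6.008 + 6.685 + 5.345) / 12 = 6.00433
bias = 6.00433 − 5.710

bias = +0.2943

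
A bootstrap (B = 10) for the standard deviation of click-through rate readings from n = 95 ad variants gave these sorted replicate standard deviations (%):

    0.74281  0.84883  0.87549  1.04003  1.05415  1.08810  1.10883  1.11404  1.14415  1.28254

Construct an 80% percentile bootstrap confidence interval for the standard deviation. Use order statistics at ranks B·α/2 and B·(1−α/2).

(0.74281, 1.14415)

α = 0.20; lower rank = 10 × 0.100 = 1; upper rank = 10 × 0.900 = 9.
The 1st smallest replicate is 0.74281; the 9th is 1.14415.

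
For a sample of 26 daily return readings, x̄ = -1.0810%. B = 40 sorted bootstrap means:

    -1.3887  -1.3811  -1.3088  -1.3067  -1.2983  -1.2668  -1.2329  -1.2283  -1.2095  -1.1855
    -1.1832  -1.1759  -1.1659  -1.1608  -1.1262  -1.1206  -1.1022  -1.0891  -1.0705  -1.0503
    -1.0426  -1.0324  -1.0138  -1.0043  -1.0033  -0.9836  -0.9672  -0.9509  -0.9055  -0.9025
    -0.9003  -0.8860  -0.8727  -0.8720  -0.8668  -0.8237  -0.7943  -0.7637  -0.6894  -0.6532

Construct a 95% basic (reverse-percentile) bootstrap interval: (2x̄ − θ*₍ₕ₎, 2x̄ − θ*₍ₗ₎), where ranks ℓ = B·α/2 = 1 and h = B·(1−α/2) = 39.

(-1.4726, -0.7733)

Percentile endpoints at ranks 1 and 39: θ*₍1₎ = -1.3887, θ*₍39₎ = -0.6894.
Basic interval reflects these around x̄:
  lower = 2 × -1.0810 − -0.6894 = -1.4726
  upper = 2 × -1.0810 − -1.3887 = -0.7733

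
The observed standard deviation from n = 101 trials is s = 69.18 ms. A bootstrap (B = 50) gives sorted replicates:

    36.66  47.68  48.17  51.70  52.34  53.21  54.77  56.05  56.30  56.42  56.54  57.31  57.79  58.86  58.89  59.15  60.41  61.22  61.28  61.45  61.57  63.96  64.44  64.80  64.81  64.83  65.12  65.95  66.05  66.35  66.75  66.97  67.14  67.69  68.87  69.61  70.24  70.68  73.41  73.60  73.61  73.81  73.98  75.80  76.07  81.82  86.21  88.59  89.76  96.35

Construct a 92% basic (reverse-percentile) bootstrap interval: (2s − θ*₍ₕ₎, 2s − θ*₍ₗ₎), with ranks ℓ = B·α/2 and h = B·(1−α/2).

(49.77, 90.68)

Percentile endpoints at ranks 2 and 48: θ*₍2₎ = 47.68, θ*₍48₎ = 88.59.
Basic interval reflects these around s:
  lower = 2 × 69.18 − 88.59 = 49.77
  upper = 2 × 69.18 − 47.68 = 90.68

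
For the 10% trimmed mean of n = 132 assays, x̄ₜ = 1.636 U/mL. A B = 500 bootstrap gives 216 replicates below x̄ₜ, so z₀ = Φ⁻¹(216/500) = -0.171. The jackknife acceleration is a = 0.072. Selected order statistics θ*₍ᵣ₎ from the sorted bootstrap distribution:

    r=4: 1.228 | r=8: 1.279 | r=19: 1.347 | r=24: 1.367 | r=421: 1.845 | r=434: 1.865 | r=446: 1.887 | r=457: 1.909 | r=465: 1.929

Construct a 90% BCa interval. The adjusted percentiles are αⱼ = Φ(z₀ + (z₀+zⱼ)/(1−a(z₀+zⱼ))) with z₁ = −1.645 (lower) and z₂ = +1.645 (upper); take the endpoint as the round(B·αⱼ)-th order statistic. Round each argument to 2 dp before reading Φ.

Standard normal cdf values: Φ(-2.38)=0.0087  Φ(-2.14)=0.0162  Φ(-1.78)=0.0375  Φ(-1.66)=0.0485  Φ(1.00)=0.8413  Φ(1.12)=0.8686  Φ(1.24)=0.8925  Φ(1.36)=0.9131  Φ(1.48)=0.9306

(1.347, 1.929)

Lower: z₀ + z₁ = -0.171 + (-1.645) = -1.816; 1 − a(z₀+z₁) = 1 − (0.072)(-1.816) = 1.1308; argument = -0.171 + (-1.816)/1.1308 = -1.7770 → -1.78.
α₁ = Φ(-1.78) = 0.0375; rank = round(500 × 0.0375) = 19; θ*₍19₎ = 1.347.
Upper: z₀ + z₂ = 1.474; 1 − a(z₀+z₂) = 0.8939; argument = 1.4780 → 1.48; α₂ = 0.9306; rank = 465; θ*₍465₎ = 1.929.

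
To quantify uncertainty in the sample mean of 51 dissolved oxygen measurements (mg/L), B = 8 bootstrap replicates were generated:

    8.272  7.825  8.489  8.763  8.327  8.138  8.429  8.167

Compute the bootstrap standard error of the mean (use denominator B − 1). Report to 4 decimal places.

SE* = 0.2772

Bootstrap SE is the standard deviation of the 8 replicate means.
Mean of replicates: (8.272 + 7.825 + 8.489 + 8.763 + 8.327 + 8.138 + 8.429 + 8.167) / 8 = 66.41000 / 8 = 8.30125
Sum of squared deviations: (−0.02925)² + (−0.47625)² + (+0.18775)² + (+0.46175)² + (+0.02575)² + (−0.16325)² + (+0.12775)² + (−0.13425)² = 0.53779
Variance = 0.53779 / 7 = 0.07683
SE* = √0.07683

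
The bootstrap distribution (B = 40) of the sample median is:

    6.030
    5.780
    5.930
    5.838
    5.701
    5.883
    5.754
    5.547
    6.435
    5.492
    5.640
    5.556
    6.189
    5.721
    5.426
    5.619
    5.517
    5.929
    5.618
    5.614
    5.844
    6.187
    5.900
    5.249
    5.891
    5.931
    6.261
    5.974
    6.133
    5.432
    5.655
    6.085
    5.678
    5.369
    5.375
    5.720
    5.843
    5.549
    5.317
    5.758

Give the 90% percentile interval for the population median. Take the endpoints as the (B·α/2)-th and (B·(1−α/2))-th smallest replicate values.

Sorted replicates: 5.249, 5.317, 5.369, 5.375, 5.426, 5.432, 5.492, 5.517, 5.547, 5.549, 5.556, 5.614, 5.618, 5.619, 5.640, 5.655, 5.678, 5.701, 5.720, 5.721, 5.754, 5.758, 5.780, 5.838, 5.843, 5.844, 5.883, 5.891, 5.900, 5.929, 5.930, 5.931, 5.974, 6.030, 6.085, 6.133, 6.187, 6.189, 6.261, 6.435
α = 0.10; lower rank = 40 × 0.050 = 2; upper rank = 40 × 0.950 = 38.
The 2nd smallest replicate is 5.317; the 38th is 6.189.

(5.317, 6.189)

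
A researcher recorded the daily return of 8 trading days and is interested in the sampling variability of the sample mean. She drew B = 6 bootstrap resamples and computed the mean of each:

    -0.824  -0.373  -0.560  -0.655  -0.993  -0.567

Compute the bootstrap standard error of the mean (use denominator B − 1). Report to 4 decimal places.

SE* = 0.2185

Bootstrap SE is the standard deviation of the 6 replicate means.
Mean of replicates: ((-0.824) + (-0.373) + (-0.560) + (-0.655) + (-0.993) + (-0.567)) / 6 = -3.97200 / 6 = -0.66200
Sum of squared deviations: (−0.16200)² + (+0.28900)² + (+0.10200)² + (+0.00700)² + (−0.33100)² + (+0.09500)² = 0.23880
Variance = 0.23880 / 5 = 0.04776
SE* = √0.04776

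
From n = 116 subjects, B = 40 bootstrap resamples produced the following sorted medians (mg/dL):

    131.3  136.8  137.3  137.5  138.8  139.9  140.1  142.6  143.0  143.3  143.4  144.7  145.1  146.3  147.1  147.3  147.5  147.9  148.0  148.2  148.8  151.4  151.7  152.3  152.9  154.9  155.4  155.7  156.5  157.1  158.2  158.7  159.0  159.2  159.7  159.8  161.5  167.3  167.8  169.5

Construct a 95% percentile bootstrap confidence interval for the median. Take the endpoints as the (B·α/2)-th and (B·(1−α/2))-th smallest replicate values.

α = 0.05; lower rank = 40 × 0.025 = 1; upper rank = 40 × 0.975 = 39.
The 1st smallest replicate is 131.3; the 39th is 167.8.

(131.3, 167.8)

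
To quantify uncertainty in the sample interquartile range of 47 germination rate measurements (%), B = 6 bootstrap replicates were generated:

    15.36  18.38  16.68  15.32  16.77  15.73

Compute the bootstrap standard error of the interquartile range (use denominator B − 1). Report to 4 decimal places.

Bootstrap SE is the standard deviation of the 6 replicate interquartile ranges.
Mean of replicates: (15.36 + 18.38 + 16.68 + 15.32 + 16.77 + 15.73) / 6 = 98.24000 / 6 = 16.37333
Sum of squared deviations: (−1.01333)² + (+2.00667)² + (+0.30667)² + (−1.05333)² + (+0.39667)² + (−0.64333)² = 6.82833
Variance = 6.82833 / 5 = 1.36567
SE* = √1.36567

SE* = 1.1686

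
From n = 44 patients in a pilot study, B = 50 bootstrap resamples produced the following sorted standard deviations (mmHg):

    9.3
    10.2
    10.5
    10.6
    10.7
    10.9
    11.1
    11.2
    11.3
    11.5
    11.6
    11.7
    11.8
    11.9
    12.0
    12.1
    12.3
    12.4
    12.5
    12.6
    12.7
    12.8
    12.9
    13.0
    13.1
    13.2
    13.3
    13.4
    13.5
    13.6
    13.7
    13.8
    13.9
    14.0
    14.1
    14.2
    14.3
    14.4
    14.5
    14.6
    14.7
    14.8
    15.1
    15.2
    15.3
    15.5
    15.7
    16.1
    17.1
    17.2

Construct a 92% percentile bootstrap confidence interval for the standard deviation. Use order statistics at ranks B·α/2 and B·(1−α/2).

(10.2, 16.1)

α = 0.08; lower rank = 50 × 0.040 = 2; upper rank = 50 × 0.960 = 48.
The 2nd smallest replicate is 10.2; the 48th is 16.1.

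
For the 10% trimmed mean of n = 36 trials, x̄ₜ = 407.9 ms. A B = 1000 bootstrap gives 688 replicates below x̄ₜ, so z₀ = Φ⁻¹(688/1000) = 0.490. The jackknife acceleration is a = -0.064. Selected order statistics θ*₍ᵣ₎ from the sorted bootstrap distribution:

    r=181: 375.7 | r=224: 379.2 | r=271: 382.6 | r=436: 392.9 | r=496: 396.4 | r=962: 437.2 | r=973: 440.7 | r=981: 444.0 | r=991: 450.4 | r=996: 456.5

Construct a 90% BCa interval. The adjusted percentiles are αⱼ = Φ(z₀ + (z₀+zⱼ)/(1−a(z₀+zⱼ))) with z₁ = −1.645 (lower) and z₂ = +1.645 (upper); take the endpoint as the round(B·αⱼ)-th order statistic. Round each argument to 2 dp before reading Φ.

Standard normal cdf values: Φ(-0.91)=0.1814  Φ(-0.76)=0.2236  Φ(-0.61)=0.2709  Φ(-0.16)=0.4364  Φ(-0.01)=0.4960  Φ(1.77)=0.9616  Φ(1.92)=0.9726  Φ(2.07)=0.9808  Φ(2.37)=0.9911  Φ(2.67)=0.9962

(379.2, 450.4)

Lower: z₀ + z₁ = 0.490 + (-1.645) = -1.155; 1 − a(z₀+z₁) = 1 − (-0.064)(-1.155) = 0.9261; argument = 0.490 + (-1.155)/0.9261 = -0.7572 → -0.76.
α₁ = Φ(-0.76) = 0.2236; rank = round(1000 × 0.2236) = 224; θ*₍224₎ = 379.2.
Upper: z₀ + z₂ = 2.135; 1 − a(z₀+z₂) = 1.1366; argument = 2.3683 → 2.37; α₂ = 0.9911; rank = 991; θ*₍991₎ = 450.4.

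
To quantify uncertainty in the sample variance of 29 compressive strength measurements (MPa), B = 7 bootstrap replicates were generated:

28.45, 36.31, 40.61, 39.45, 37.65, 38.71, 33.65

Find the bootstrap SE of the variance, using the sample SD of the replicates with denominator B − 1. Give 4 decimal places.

SE* = 4.1773

Bootstrap SE is the standard deviation of the 7 replicate variances.
Mean of replicates: (28.45 + 36.31 + 40.61 + 39.45 + 37.65 + 38.71 + 33.65) / 7 = 254.83000 / 7 = 36.40429
Sum of squared deviations: (−7.95429)² + (−0.09429)² + (+4.20571)² + (+3.04571)² + (+1.24571)² + (+2.30571)² + (−2.75429)² = 104.69817
Variance = 104.69817 / 6 = 17.44970
SE* = √17.44970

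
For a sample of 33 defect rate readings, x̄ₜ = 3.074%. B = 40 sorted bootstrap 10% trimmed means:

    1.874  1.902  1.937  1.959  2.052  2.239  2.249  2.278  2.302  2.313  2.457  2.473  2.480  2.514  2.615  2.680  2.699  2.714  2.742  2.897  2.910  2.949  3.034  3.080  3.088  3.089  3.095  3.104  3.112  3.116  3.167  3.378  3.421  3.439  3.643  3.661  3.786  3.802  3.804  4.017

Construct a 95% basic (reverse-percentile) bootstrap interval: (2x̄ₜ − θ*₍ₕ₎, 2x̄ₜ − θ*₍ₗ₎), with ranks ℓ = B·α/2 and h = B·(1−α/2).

(2.344, 4.274)

Percentile endpoints at ranks 1 and 39: θ*₍1₎ = 1.874, θ*₍39₎ = 3.804.
Basic interval reflects these around x̄ₜ:
  lower = 2 × 3.074 − 3.804 = 2.344
  upper = 2 × 3.074 − 1.874 = 4.274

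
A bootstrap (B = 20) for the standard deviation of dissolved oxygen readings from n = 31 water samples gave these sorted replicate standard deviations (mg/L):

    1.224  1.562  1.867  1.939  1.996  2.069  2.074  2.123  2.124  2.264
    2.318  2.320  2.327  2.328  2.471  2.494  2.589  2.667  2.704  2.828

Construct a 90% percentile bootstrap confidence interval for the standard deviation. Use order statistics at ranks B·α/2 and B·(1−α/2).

(1.224, 2.704)

α = 0.10; lower rank = 20 × 0.050 = 1; upper rank = 20 × 0.950 = 19.
The 1st smallest replicate is 1.224; the 19th is 2.704.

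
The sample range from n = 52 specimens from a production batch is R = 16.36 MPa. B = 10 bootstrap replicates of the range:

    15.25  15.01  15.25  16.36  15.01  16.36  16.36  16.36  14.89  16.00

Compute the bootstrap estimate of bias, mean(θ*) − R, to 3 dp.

bias = −0.675

mean(θ*) = (15.25 + 15.01 + 15.25 + 16.36 + 15.01 + 16.36 + 16.36 + 16.36 + 14.89 + 16.00) / 10 = 15.6850
bias = 15.6850 − 16.36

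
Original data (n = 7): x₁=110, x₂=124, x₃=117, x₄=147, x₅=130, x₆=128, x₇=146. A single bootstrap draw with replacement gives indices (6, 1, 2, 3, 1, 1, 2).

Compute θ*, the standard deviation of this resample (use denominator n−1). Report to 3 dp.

Resample values: 128, 110, 124, 117, 110, 110, 124.
Mean = 117.5714; sum of squared deviations = 363.7143
s² = 363.7143 / 6 = 60.6190
s = √60.6190 = 7.786

θ* = 7.786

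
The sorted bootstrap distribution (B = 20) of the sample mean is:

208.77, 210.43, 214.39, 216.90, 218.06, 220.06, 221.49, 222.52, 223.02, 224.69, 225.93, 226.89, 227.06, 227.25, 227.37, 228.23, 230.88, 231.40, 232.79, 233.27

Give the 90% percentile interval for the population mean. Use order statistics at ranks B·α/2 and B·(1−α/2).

(208.77, 232.79)

α = 0.10; lower rank = 20 × 0.050 = 1; upper rank = 20 × 0.950 = 19.
The 1st smallest replicate is 208.77; the 19th is 232.79.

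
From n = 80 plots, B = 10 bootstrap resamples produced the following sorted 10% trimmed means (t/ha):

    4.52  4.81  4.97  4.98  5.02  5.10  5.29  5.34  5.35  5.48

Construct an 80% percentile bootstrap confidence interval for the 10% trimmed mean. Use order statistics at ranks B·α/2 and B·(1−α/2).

α = 0.20; lower rank = 10 × 0.100 = 1; upper rank = 10 × 0.900 = 9.
The 1st smallest replicate is 4.52; the 9th is 5.35.

(4.52, 5.35)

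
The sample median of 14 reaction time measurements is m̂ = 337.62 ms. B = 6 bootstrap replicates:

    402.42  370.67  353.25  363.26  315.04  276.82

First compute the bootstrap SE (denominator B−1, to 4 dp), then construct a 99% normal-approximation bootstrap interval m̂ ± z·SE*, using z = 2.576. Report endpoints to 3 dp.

Mean of replicates = 346.9100; sum of squared deviations = 9881.7208; SE* = √(9881.7208/5) = 44.4561
Margin = 2.576 × 44.4561 = 114.5189
Interval: 337.62 ± 114.5189

(223.101, 452.139)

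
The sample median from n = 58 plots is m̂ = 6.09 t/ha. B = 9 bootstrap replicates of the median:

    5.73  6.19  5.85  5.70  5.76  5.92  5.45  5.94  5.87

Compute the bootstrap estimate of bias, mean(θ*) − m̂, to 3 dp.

mean(θ*) = (5.73 + 6.19 + 5.85 + 5.70 + 5.76 + 5.92 + 5.45 + 5.94 + 5.87) / 9 = 5.8233
bias = 5.8233 − 6.09

bias = −0.267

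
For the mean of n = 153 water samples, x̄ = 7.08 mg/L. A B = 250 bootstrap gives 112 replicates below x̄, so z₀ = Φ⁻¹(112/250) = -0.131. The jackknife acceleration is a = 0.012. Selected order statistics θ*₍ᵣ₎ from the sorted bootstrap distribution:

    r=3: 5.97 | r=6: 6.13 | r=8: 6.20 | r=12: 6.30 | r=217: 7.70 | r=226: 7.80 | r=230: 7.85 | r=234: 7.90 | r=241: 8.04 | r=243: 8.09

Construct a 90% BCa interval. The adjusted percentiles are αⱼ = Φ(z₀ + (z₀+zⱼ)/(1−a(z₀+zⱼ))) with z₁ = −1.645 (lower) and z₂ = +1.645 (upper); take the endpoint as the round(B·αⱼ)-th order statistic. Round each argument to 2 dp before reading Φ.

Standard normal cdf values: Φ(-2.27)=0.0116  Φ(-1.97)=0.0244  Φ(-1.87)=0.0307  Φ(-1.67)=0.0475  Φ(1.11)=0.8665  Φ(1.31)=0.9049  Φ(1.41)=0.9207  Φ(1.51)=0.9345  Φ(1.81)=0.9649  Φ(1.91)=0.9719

(6.20, 7.85)

Lower: z₀ + z₁ = -0.131 + (-1.645) = -1.776; 1 − a(z₀+z₁) = 1 − (0.012)(-1.776) = 1.0213; argument = -0.131 + (-1.776)/1.0213 = -1.8699 → -1.87.
α₁ = Φ(-1.87) = 0.0307; rank = round(250 × 0.0307) = 8; θ*₍8₎ = 6.20.
Upper: z₀ + z₂ = 1.514; 1 − a(z₀+z₂) = 0.9818; argument = 1.4110 → 1.41; α₂ = 0.9207; rank = 230; θ*₍230₎ = 7.85.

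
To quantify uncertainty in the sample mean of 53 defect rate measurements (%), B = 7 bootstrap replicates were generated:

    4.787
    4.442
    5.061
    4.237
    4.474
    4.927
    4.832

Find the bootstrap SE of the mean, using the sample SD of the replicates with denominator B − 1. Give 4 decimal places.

SE* = 0.2989

Bootstrap SE is the standard deviation of the 7 replicate means.
Mean of replicates: (4.787 + 4.442 + 5.061 + 4.237 + 4.474 + 4.927 + 4.832) / 7 = 32.76000 / 7 = 4.68000
Sum of squared deviations: (+0.10700)² + (−0.23800)² + (+0.38100)² + (−0.44300)² + (−0.20600)² + (+0.24700)² + (+0.15200)² = 0.53605
Variance = 0.53605 / 6 = 0.08934
SE* = √0.08934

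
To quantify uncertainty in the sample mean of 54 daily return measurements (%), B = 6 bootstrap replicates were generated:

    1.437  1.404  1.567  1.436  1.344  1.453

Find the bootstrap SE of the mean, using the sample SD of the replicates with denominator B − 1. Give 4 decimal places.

SE* = 0.0733

Bootstrap SE is the standard deviation of the 6 replicate means.
Mean of replicates: (1.437 + 1.404 + 1.567 + 1.436 + 1.344 + 1.453) / 6 = 8.64100 / 6 = 1.44017
Sum of squared deviations: (−0.00317)² + (−0.03617)² + (+0.12683)² + (−0.00417)² + (−0.09617)² + (+0.01283)² = 0.02683
Variance = 0.02683 / 5 = 0.00537
SE* = √0.00537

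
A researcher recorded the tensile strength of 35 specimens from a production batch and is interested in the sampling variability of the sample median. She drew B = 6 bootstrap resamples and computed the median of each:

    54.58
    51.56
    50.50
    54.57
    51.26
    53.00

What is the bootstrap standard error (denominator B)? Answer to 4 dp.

Bootstrap SE is the standard deviation of the 6 replicate medians.
Mean of replicates: (54.58 + 51.56 + 50.50 + 54.57 + 51.26 + 53.00) / 6 = 315.47000 / 6 = 52.57833
Sum of squared deviations: (+2.00167)² + (−1.01833)² + (−2.07833)² + (+1.99167)² + (−1.31833)² + (+0.42167)² = 15.24568
Variance = 15.24568 / 6 = 2.54095
SE* = √2.54095

SE* = 1.5940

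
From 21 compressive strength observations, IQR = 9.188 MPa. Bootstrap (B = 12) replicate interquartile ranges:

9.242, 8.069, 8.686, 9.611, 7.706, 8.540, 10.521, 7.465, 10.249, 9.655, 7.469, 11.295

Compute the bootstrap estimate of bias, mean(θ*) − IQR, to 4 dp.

bias = −0.1457

mean(θ*) = (9.242 + 8.069 + 8.686 + 9.611 + 7.706 + 8.540 + 10.521 + 7.465 + 10.249 + 9.655 + 7.469 + 11.295) / 12 = 9.04233
bias = 9.04233 − 9.188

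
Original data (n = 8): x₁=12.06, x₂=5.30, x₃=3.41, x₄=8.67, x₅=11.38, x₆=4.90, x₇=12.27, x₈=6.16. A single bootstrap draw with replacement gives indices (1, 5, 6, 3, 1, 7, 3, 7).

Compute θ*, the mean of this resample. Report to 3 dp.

Resample values: 12.06, 11.38, 4.90, 3.41, 12.06, 12.27, 3.41, 12.27.
Mean = (12.06 + 11.38 + 4.90 + 3.41 + 12.06 + 12.27 + 3.41 + 12.27) / 8 = 71.760 / 8 = 8.970

θ* = 8.970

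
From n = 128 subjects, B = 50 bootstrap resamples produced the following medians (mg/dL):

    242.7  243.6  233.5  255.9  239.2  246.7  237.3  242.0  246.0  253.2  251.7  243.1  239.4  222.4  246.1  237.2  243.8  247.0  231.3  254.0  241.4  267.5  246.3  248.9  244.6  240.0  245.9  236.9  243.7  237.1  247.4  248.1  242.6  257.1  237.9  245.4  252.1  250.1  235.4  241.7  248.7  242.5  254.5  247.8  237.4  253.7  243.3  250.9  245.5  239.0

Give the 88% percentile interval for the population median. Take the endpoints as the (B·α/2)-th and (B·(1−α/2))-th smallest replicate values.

(233.5, 254.5)

Sorted replicates: 222.4, 231.3, 233.5, 235.4, 236.9, 237.1, 237.2, 237.3, 237.4, 237.9, 239.0, 239.2, 239.4, 240.0, 241.4, 241.7, 242.0, 242.5, 242.6, 242.7, 243.1, 243.3, 243.6, 243.7, 243.8, 244.6, 245.4, 245.5, 245.9, 246.0, 246.1, 246.3, 246.7, 247.0, 247.4, 247.8, 248.1, 248.7, 248.9, 250.1, 250.9, 251.7, 252.1, 253.2, 253.7, 254.0, 254.5, 255.9, 257.1, 267.5
α = 0.12; lower rank = 50 × 0.060 = 3; upper rank = 50 × 0.940 = 47.
The 3rd smallest replicate is 233.5; the 47th is 254.5.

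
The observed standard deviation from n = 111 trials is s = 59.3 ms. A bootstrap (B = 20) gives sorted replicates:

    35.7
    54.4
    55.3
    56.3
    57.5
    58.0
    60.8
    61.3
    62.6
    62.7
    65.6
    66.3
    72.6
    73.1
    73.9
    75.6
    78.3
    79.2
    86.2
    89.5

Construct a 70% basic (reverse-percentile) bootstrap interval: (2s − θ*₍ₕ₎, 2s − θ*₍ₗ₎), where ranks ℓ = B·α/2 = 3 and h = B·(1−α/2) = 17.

(40.3, 63.3)

Percentile endpoints at ranks 3 and 17: θ*₍3₎ = 55.3, θ*₍17₎ = 78.3.
Basic interval reflects these around s:
  lower = 2 × 59.3 − 78.3 = 40.3
  upper = 2 × 59.3 − 55.3 = 63.3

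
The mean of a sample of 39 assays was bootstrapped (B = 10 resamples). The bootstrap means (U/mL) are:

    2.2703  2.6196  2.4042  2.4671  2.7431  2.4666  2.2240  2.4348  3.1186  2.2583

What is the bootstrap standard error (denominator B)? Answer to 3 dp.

Bootstrap SE is the standard deviation of the 10 replicate means.
Mean of replicates: (2.2703 + 2.6196 + 2.4042 + 2.4671 + 2.7431 + 2.4666 + 2.2240 + 2.4348 + 3.1186 + 2.2583) / 10 = 25.00660 / 10 = 2.50066
Sum of squared deviations: (−0.23036)² + (+0.11894)² + (−0.09646)² + (−0.03356)² + (+0.24244)² + (−0.03406)² + (−0.27666)² + (−0.06586)² + (+0.61794)² + (−0.24236)² = 0.65905
Variance = 0.65905 / 10 = 0.06590
SE* = √0.06590

SE* = 0.257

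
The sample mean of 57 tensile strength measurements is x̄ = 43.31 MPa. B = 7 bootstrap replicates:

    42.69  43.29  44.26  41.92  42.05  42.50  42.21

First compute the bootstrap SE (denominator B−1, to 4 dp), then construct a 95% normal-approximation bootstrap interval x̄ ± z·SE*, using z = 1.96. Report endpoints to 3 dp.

(41.691, 44.929)

Mean of replicates = 42.7029; sum of squared deviations = 4.0927; SE* = √(4.0927/6) = 0.8259
Margin = 1.96 × 0.8259 = 1.6188
Interval: 43.31 ± 1.6188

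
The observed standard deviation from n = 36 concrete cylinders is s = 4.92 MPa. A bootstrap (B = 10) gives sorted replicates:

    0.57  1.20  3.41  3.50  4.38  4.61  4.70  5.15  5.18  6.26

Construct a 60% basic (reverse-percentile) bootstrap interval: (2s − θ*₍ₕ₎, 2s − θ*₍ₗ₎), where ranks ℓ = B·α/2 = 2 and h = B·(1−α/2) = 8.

Percentile endpoints at ranks 2 and 8: θ*₍2₎ = 1.20, θ*₍8₎ = 5.15.
Basic interval reflects these around s:
  lower = 2 × 4.92 − 5.15 = 4.69
  upper = 2 × 4.92 − 1.20 = 8.64

(4.69, 8.64)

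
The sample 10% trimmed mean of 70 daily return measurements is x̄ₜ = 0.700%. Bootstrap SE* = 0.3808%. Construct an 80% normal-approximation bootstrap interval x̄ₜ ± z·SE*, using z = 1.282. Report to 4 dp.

Margin = 1.282 × 0.3808 = 0.48819
Interval: 0.700 ± 0.48819

(0.2118, 1.1882)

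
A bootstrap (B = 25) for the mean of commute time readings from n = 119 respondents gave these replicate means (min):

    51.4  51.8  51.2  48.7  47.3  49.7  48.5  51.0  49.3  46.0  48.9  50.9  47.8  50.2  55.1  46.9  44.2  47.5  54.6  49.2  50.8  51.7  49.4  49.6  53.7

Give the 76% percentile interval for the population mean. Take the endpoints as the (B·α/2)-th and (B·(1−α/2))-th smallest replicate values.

Sorted replicates: 44.2, 46.0, 46.9, 47.3, 47.5, 47.8, 48.5, 48.7, 48.9, 49.2, 49.3, 49.4, 49.6, 49.7, 50.2, 50.8, 50.9, 51.0, 51.2, 51.4, 51.7, 51.8, 53.7, 54.6, 55.1
α = 0.24; lower rank = 25 × 0.120 = 3; upper rank = 25 × 0.880 = 22.
The 3rd smallest replicate is 46.9; the 22nd is 51.8.

(46.9, 51.8)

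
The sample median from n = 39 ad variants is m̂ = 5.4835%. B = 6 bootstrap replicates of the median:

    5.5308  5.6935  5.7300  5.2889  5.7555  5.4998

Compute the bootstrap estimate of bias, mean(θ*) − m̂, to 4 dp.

mean(θ*) = (5.5308 + 5.6935 + 5.7300 + 5.2889 + 5.7555 + 5.4998) / 6 = 5.58308
bias = 5.58308 − 5.4835

bias = +0.0996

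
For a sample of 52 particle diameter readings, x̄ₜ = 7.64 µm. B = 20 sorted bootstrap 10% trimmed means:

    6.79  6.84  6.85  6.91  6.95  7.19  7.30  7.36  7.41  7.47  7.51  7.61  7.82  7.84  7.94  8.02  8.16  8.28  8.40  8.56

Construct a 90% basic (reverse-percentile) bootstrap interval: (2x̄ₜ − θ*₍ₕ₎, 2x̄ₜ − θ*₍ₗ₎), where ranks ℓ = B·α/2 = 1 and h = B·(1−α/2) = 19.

Percentile endpoints at ranks 1 and 19: θ*₍1₎ = 6.79, θ*₍19₎ = 8.40.
Basic interval reflects these around x̄ₜ:
  lower = 2 × 7.64 − 8.40 = 6.88
  upper = 2 × 7.64 − 6.79 = 8.49

(6.88, 8.49)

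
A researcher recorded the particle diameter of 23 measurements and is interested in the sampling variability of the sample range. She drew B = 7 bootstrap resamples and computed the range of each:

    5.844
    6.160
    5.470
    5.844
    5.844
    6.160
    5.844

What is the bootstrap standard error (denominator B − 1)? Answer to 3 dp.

Bootstrap SE is the standard deviation of the 7 replicate ranges.
Mean of replicates: (5.844 + 6.160 + 5.470 + 5.844 + 5.844 + 6.160 + 5.844) / 7 = 41.1660 / 7 = 5.8809
Sum of squared deviations: (−0.0369)² + (+0.2791)² + (−0.4109)² + (−0.0369)² + (−0.0369)² + (+0.2791)² + (−0.0369)² = 0.3301
Variance = 0.3301 / 6 = 0.0550
SE* = √0.0550

SE* = 0.235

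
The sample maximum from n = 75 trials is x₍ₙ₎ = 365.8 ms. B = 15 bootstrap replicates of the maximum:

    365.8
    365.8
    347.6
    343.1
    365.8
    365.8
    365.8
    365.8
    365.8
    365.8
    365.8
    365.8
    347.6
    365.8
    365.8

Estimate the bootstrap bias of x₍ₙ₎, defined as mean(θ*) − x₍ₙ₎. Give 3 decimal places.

bias = −3.940

mean(θ*) = (365.8 + 365.8 + 347.6 + 343.1 + 365.8 + 365.8 + 365.8 + 365.8 + 365.8 + 365.8 + 365.8 + 365.8 + 347.6 + 365.8 + 365.8) / 15 = 361.8600
bias = 361.8600 − 365.8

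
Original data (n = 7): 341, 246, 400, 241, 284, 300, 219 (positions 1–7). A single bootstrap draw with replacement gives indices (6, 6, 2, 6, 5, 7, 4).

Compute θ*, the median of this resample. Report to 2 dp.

θ* = 284.00

Resample values: 300, 300, 246, 300, 284, 219, 241.
Sorted: 219, 241, 246, 284, 300, 300, 300
Median = middle value = 284.00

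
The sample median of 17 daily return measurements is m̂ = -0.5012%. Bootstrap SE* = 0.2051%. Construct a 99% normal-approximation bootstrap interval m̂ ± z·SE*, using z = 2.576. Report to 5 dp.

Margin = 2.576 × 0.2051 = 0.528338
Interval: -0.5012 ± 0.528338

(-1.02954, 0.02714)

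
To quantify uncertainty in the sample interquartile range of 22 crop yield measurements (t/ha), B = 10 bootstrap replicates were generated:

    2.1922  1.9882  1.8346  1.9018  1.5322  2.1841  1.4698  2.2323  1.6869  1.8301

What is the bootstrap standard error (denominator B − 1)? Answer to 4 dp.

SE* = 0.2702

Bootstrap SE is the standard deviation of the 10 replicate interquartile ranges.
Mean of replicates: (2.1922 + 1.9882 + 1.8346 + 1.9018 + 1.5322 + 2.1841 + 1.4698 + 2.2323 + 1.6869 + 1.8301) / 10 = 18.85220 / 10 = 1.88522
Sum of squared deviations: (+0.30698)² + (+0.10298)² + (−0.05062)² + (+0.01658)² + (−0.35302)² + (+0.29888)² + (−0.41542)² + (+0.34708)² + (−0.19832)² + (−0.05512)² = 0.65704
Variance = 0.65704 / 9 = 0.07300
SE* = √0.07300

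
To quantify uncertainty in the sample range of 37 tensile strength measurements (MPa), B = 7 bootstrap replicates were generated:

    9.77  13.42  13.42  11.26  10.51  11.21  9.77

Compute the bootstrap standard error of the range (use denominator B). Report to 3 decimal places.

SE* = 1.429

Bootstrap SE is the standard deviation of the 7 replicate ranges.
Mean of replicates: (9.77 + 13.42 + 13.42 + 11.26 + 10.51 + 11.21 + 9.77) / 7 = 79.3600 / 7 = 11.3371
Sum of squared deviations: (−1.5671)² + (+2.0829)² + (+2.0829)² + (−0.0771)² + (−0.8271)² + (−0.1271)² + (−1.5671)² = 14.2947
Variance = 14.2947 / 7 = 2.0421
SE* = √2.0421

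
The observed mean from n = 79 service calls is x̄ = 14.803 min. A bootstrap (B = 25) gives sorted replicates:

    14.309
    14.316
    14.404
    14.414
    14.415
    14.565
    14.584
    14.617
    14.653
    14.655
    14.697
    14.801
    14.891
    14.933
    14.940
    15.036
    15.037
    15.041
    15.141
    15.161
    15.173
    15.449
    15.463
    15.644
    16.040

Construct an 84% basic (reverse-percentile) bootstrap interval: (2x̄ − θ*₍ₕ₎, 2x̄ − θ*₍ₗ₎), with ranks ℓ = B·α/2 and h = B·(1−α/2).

Percentile endpoints at ranks 2 and 23: θ*₍2₎ = 14.316, θ*₍23₎ = 15.463.
Basic interval reflects these around x̄:
  lower = 2 × 14.803 − 15.463 = 14.143
  upper = 2 × 14.803 − 14.316 = 15.290

(14.143, 15.290)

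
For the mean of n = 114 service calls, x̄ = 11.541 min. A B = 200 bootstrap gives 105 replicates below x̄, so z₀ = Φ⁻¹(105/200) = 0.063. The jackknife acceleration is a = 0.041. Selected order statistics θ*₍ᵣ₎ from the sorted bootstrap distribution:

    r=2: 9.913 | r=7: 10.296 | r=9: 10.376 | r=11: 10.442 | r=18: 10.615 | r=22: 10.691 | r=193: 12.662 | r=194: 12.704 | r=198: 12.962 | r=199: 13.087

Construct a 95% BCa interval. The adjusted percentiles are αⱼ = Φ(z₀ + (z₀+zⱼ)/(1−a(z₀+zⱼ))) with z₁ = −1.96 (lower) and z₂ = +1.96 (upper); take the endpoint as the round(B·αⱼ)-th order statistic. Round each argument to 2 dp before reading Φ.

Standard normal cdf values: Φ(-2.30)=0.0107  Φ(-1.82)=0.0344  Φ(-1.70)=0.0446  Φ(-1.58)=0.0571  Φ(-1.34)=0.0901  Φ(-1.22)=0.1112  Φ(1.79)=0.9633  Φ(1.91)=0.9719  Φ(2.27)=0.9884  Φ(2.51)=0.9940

(10.376, 12.962)

Lower: z₀ + z₁ = 0.063 + (-1.960) = -1.897; 1 − a(z₀+z₁) = 1 − (0.041)(-1.897) = 1.0778; argument = 0.063 + (-1.897)/1.0778 = -1.6971 → -1.70.
α₁ = Φ(-1.70) = 0.0446; rank = round(200 × 0.0446) = 9; θ*₍9₎ = 10.376.
Upper: z₀ + z₂ = 2.023; 1 − a(z₀+z₂) = 0.9171; argument = 2.2690 → 2.27; α₂ = 0.9884; rank = 198; θ*₍198₎ = 12.962.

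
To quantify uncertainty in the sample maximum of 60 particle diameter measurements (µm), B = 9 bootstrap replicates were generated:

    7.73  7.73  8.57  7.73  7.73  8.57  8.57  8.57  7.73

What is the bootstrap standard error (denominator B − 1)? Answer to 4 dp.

Bootstrap SE is the standard deviation of the 9 replicate maximums.
Mean of replicates: (7.73 + 7.73 + 8.57 + 7.73 + 7.73 + 8.57 + 8.57 + 8.57 + 7.73) / 9 = 72.93000 / 9 = 8.10333
Sum of squared deviations: (−0.37333)² + (−0.37333)² + (+0.46667)² + (−0.37333)² + (−0.37333)² + (+0.46667)² + (+0.46667)² + (+0.46667)² + (−0.37333)² = 1.56800
Variance = 1.56800 / 8 = 0.19600
SE* = √0.19600

SE* = 0.4427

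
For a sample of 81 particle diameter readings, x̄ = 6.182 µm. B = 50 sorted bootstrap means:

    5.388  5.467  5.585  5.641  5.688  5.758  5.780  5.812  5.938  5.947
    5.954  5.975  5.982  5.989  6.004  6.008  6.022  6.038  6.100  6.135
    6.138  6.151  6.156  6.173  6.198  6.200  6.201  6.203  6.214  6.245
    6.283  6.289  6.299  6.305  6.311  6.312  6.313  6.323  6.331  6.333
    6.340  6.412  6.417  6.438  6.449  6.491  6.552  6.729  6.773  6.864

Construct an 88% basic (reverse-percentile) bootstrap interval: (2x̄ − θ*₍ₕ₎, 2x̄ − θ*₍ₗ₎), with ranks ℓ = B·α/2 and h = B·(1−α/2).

Percentile endpoints at ranks 3 and 47: θ*₍3₎ = 5.585, θ*₍47₎ = 6.552.
Basic interval reflects these around x̄:
  lower = 2 × 6.182 − 6.552 = 5.812
  upper = 2 × 6.182 − 5.585 = 6.779

(5.812, 6.779)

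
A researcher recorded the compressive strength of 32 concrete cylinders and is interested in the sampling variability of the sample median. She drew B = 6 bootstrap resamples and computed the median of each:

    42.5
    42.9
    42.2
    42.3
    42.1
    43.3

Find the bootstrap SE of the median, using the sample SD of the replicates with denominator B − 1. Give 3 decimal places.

SE* = 0.464

Bootstrap SE is the standard deviation of the 6 replicate medians.
Mean of replicates: (42.5 + 42.9 + 42.2 + 42.3 + 42.1 + 43.3) / 6 = 255.3000 / 6 = 42.5500
Sum of squared deviations: (−0.0500)² + (+0.3500)² + (−0.3500)² + (−0.2500)² + (−0.4500)² + (+0.7500)² = 1.0750
Variance = 1.0750 / 5 = 0.2150
SE* = √0.2150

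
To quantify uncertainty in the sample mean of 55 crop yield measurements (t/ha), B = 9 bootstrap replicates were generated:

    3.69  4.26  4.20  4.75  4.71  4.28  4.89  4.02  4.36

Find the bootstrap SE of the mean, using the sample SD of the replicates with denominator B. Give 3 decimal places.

Bootstrap SE is the standard deviation of the 9 replicate means.
Mean of replicates: (3.69 + 4.26 + 4.20 + 4.75 + 4.71 + 4.28 + 4.89 + 4.02 + 4.36) / 9 = 39.1600 / 9 = 4.3511
Sum of squared deviations: (−0.6611)² + (−0.0911)² + (−0.1511)² + (+0.3989)² + (+0.3589)² + (−0.0711)² + (+0.5389)² + (−0.3311)² + (+0.0089)² = 1.1613
Variance = 1.1613 / 9 = 0.1290
SE* = √0.1290

SE* = 0.359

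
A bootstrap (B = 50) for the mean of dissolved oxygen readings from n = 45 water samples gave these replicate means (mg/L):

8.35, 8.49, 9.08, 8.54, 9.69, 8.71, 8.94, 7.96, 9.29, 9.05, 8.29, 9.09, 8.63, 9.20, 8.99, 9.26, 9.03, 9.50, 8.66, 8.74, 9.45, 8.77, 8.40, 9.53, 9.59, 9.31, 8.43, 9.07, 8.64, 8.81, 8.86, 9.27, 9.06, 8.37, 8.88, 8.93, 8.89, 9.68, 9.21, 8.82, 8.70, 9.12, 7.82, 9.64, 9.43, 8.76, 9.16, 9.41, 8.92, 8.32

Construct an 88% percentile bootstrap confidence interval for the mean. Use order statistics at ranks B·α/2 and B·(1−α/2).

(8.29, 9.59)

Sorted replicates: 7.82, 7.96, 8.29, 8.32, 8.35, 8.37, 8.40, 8.43, 8.49, 8.54, 8.63, 8.64, 8.66, 8.70, 8.71, 8.74, 8.76, 8.77, 8.81, 8.82, 8.86, 8.88, 8.89, 8.92, 8.93, 8.94, 8.99, 9.03, 9.05, 9.06, 9.07, 9.08, 9.09, 9.12, 9.16, 9.20, 9.21, 9.26, 9.27, 9.29, 9.31, 9.41, 9.43, 9.45, 9.50, 9.53, 9.59, 9.64, 9.68, 9.69
α = 0.12; lower rank = 50 × 0.060 = 3; upper rank = 50 × 0.940 = 47.
The 3rd smallest replicate is 8.29; the 47th is 9.59.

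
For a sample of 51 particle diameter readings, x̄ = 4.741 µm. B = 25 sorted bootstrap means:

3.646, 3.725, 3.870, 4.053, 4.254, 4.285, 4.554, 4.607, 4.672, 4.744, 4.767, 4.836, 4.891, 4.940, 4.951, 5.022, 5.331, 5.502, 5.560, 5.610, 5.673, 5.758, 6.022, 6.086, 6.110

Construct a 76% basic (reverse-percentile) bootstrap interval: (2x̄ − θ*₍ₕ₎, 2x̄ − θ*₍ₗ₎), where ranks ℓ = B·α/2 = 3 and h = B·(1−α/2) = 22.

Percentile endpoints at ranks 3 and 22: θ*₍3₎ = 3.870, θ*₍22₎ = 5.758.
Basic interval reflects these around x̄:
  lower = 2 × 4.741 − 5.758 = 3.724
  upper = 2 × 4.741 − 3.870 = 5.612

(3.724, 5.612)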